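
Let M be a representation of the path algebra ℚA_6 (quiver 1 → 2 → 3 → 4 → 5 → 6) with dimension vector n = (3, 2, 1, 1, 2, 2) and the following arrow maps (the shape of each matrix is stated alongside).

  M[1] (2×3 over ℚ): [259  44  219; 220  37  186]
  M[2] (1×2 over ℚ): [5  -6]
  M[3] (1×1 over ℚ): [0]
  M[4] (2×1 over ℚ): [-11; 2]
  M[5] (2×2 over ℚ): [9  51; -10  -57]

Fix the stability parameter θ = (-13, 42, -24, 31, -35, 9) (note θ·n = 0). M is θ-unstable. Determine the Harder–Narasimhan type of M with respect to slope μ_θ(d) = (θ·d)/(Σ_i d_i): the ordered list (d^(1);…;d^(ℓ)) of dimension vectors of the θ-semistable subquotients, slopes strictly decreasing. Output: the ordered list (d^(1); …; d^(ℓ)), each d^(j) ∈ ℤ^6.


Via rank(M_{q-1}∘⋯∘M_p): M ≅ I[1,1], I[1,2], I[1,3], I[4,6], I[5,6].
μ_θ-semistable layers: μ^(1)=42; μ^(2)=9; μ^(3)=-2; μ^(4)=-13; μ^(5)=-35

((0, 1, 0, 0, 0, 0); (0, 1, 1, 0, 0, 2); (0, 0, 0, 1, 1, 0); (3, 0, 0, 0, 0, 0); (0, 0, 0, 0, 1, 0))


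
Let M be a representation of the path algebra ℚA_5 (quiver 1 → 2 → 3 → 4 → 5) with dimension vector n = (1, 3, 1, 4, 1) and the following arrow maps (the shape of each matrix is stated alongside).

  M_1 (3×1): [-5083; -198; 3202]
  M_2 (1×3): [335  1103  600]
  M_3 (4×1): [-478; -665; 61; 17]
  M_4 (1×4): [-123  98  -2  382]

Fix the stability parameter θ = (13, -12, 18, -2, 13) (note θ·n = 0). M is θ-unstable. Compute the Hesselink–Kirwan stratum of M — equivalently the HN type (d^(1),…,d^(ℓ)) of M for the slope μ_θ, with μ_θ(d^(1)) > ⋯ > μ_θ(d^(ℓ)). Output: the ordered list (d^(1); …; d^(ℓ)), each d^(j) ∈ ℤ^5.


Interval decomposition of M: I[1,5], I[2,2]^2, I[4,4]^3.
HN type (ℓ=5): μ^(1)=13; μ^(2)=8; μ^(3)=1/2; μ^(4)=-2; μ^(5)=-12

((0, 0, 0, 0, 1); (0, 0, 1, 1, 0); (1, 1, 0, 0, 0); (0, 0, 0, 3, 0); (0, 2, 0, 0, 0))


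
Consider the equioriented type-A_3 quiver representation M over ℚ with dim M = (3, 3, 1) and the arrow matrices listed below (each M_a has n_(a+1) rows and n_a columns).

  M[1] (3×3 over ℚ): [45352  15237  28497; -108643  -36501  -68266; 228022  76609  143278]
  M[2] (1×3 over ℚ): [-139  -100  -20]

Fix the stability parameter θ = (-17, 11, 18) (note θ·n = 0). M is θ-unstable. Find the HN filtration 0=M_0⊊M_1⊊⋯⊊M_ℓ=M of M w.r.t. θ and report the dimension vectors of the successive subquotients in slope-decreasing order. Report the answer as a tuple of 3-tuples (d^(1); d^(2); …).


Via rank(M_{q-1}∘⋯∘M_p): M ≅ I[1,2]^2, I[1,3].
μ_θ-semistable layers: μ^(1)=18; μ^(2)=11; μ^(3)=-17

((0, 0, 1); (0, 3, 0); (3, 0, 0))


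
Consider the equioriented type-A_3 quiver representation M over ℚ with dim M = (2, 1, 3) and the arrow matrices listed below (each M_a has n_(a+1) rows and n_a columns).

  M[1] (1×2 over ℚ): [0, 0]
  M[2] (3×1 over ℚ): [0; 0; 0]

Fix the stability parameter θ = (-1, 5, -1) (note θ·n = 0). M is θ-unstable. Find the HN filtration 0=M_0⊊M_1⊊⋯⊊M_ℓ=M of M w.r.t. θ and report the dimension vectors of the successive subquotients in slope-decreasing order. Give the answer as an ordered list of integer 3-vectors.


Via rank(M_{q-1}∘⋯∘M_p): M ≅ I[1,1]^2, I[2,2], I[3,3]^3.
μ_θ-semistable layers: μ^(1)=5; μ^(2)=-1

((0, 1, 0); (2, 0, 3))


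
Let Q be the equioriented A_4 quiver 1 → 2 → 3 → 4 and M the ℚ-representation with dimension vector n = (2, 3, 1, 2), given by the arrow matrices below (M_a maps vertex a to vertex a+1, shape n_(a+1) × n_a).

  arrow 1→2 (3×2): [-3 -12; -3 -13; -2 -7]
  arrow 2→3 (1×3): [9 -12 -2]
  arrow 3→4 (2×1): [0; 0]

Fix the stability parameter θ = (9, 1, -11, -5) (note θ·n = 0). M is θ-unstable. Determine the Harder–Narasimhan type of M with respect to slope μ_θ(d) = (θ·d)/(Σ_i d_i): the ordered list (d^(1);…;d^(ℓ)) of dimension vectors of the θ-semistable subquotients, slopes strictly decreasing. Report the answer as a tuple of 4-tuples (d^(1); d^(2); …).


Barcode: M ≅ I[1,2], I[1,3], I[2,2], I[4,4]^2. HN layers by μ_θ (4 steps, strictly decreasing):
  μ^(1)=5; μ^(2)=1; μ^(3)=-1/3; μ^(4)=-5

((1, 1, 0, 0); (0, 1, 0, 0); (1, 1, 1, 0); (0, 0, 0, 2))


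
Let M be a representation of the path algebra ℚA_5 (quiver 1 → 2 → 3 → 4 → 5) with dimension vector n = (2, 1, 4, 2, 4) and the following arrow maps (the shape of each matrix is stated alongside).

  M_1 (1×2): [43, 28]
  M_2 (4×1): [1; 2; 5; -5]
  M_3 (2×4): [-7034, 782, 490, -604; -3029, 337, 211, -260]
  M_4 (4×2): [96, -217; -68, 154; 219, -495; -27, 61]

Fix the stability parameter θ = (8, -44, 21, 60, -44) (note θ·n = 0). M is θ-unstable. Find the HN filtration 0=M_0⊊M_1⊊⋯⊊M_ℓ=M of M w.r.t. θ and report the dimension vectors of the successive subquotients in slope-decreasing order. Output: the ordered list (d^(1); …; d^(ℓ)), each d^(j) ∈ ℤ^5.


Barcode: M ≅ I[1,1], I[1,3], I[3,3], I[3,5]^2, I[5,5]^2. HN layers by μ_θ (5 steps, strictly decreasing):
  μ^(1)=21; μ^(2)=37/3; μ^(3)=8; μ^(4)=-18; μ^(5)=-44

((0, 0, 2, 0, 0); (0, 0, 2, 2, 2); (1, 0, 0, 0, 0); (1, 1, 0, 0, 0); (0, 0, 0, 0, 2))


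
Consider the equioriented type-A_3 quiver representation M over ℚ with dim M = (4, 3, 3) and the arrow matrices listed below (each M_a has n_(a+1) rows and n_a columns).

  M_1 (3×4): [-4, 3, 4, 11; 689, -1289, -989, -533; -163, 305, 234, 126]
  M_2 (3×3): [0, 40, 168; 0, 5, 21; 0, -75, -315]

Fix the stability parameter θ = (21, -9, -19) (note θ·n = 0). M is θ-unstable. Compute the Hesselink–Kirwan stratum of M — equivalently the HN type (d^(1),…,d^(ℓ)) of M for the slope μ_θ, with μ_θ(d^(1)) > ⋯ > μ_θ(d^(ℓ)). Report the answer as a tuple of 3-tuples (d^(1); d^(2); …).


Barcode: M ≅ I[1,1], I[1,2]^2, I[1,3], I[3,3]^2. HN layers by μ_θ (4 steps, strictly decreasing):
  μ^(1)=21; μ^(2)=6; μ^(3)=-7/3; μ^(4)=-19

((1, 0, 0); (2, 2, 0); (1, 1, 1); (0, 0, 2))


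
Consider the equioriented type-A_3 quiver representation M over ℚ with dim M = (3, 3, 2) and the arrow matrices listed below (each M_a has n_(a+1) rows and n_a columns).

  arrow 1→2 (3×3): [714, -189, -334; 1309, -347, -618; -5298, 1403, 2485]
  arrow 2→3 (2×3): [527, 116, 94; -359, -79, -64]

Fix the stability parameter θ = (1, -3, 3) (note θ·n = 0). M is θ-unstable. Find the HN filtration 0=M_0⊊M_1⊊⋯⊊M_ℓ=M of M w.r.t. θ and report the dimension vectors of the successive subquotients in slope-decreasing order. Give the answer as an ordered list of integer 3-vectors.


Interval decomposition of M: I[1,2], I[1,3]^2.
HN type (ℓ=2): μ^(1)=3; μ^(2)=-1

((0, 0, 2); (3, 3, 0))


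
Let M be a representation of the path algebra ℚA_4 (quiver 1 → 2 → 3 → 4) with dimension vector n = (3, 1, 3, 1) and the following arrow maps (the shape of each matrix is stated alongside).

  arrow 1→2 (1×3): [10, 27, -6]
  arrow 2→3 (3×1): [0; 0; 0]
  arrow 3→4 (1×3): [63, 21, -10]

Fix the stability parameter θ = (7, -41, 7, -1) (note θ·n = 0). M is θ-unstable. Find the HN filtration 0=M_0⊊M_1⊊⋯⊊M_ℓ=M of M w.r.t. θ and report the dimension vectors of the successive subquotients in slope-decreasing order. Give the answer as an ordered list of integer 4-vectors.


Barcode: M ≅ I[1,1]^2, I[1,2], I[3,3]^2, I[3,4]. HN layers by μ_θ (3 steps, strictly decreasing):
  μ^(1)=7; μ^(2)=3; μ^(3)=-17

((2, 0, 2, 0); (0, 0, 1, 1); (1, 1, 0, 0))


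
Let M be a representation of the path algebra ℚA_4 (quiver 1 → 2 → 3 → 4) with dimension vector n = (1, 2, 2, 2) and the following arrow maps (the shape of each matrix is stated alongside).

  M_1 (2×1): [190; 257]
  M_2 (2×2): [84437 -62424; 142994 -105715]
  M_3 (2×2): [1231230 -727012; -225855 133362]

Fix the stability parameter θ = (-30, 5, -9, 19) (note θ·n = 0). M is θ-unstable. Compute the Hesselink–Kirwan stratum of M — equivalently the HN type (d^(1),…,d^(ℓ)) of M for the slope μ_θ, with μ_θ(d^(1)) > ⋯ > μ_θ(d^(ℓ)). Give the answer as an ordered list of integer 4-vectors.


Barcode: M ≅ I[1,3], I[2,4], I[4,4]. HN layers by μ_θ (3 steps, strictly decreasing):
  μ^(1)=19; μ^(2)=-2; μ^(3)=-30

((0, 0, 0, 2); (0, 2, 2, 0); (1, 0, 0, 0))


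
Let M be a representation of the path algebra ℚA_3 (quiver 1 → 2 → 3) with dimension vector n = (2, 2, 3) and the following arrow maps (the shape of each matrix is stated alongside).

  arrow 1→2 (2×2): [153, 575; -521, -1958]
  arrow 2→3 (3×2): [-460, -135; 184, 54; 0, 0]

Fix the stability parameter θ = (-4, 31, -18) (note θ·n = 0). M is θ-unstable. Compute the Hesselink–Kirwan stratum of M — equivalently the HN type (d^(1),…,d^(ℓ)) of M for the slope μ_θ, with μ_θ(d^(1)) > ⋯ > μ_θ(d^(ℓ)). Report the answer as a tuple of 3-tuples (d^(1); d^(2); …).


Via rank(M_{q-1}∘⋯∘M_p): M ≅ I[1,2], I[1,3], I[3,3]^2.
μ_θ-semistable layers: μ^(1)=31; μ^(2)=13/2; μ^(3)=-4; μ^(4)=-18

((0, 1, 0); (0, 1, 1); (2, 0, 0); (0, 0, 2))


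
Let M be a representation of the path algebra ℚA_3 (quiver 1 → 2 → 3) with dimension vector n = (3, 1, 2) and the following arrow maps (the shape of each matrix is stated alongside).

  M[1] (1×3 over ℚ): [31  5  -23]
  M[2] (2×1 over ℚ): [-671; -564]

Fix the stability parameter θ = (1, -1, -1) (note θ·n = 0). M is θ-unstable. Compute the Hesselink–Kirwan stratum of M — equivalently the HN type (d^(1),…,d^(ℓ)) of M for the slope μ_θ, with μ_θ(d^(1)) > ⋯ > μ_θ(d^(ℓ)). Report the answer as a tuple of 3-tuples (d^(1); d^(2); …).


Barcode: M ≅ I[1,1]^2, I[1,3], I[3,3]. HN layers by μ_θ (3 steps, strictly decreasing):
  μ^(1)=1; μ^(2)=-1/3; μ^(3)=-1

((2, 0, 0); (1, 1, 1); (0, 0, 1))


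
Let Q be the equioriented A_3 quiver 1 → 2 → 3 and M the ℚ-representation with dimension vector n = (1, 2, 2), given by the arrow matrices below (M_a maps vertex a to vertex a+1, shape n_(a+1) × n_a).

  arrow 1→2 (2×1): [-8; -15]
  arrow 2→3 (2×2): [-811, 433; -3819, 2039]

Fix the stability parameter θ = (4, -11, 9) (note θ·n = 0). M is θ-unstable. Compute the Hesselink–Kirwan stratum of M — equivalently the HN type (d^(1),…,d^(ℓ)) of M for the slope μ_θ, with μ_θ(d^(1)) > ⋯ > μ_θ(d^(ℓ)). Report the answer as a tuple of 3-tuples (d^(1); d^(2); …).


Interval decomposition of M: I[1,3], I[2,3].
HN type (ℓ=3): μ^(1)=9; μ^(2)=-7/2; μ^(3)=-11

((0, 0, 2); (1, 1, 0); (0, 1, 0))


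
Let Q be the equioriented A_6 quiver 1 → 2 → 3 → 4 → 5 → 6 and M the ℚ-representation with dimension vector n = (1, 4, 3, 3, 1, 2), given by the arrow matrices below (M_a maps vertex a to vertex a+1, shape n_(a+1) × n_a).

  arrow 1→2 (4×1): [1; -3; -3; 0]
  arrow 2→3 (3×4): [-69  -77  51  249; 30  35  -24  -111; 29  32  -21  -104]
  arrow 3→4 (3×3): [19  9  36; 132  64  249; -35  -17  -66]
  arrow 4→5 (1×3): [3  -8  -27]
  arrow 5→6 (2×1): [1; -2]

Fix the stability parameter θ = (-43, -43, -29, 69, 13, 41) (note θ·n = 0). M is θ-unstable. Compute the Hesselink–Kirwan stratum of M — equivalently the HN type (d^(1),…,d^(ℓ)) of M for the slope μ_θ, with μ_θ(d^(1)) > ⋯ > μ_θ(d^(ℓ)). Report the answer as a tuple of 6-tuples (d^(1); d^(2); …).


Interval decomposition of M: I[1,3], I[2,2]^2, I[2,6], I[3,4], I[4,4], I[6,6].
HN type (ℓ=4): μ^(1)=69; μ^(2)=41; μ^(3)=-29; μ^(4)=-43

((0, 0, 0, 2, 0, 0); (0, 0, 0, 1, 1, 2); (0, 0, 3, 0, 0, 0); (1, 4, 0, 0, 0, 0))


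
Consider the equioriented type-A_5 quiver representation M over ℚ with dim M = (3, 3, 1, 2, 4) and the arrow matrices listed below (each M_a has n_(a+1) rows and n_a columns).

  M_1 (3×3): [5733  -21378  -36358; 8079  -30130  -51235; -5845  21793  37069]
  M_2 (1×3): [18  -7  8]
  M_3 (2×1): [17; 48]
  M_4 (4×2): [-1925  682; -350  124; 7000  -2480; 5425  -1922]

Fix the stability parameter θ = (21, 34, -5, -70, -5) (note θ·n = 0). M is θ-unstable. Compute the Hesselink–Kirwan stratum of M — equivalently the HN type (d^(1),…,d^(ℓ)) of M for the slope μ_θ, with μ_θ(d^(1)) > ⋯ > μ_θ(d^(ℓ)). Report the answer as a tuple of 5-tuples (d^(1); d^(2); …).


Via rank(M_{q-1}∘⋯∘M_p): M ≅ I[1,2]^2, I[1,5], I[4,4], I[5,5]^3.
μ_θ-semistable layers: μ^(1)=34; μ^(2)=21; μ^(3)=-5; μ^(4)=-70

((0, 2, 0, 0, 0); (2, 0, 0, 0, 0); (1, 1, 1, 1, 4); (0, 0, 0, 1, 0))


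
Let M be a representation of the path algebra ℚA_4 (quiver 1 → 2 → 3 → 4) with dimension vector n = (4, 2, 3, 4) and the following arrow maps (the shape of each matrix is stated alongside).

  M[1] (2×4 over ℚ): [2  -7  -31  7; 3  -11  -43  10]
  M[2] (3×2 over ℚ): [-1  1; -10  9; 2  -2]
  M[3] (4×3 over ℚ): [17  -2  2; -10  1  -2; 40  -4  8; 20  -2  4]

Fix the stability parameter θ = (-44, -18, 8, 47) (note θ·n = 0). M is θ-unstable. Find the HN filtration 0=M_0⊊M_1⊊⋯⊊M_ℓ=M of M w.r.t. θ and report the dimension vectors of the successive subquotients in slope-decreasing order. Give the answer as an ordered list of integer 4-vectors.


Barcode: M ≅ I[1,1]^2, I[1,4]^2, I[3,3], I[4,4]^2. HN layers by μ_θ (4 steps, strictly decreasing):
  μ^(1)=47; μ^(2)=8; μ^(3)=-18; μ^(4)=-44

((0, 0, 0, 4); (0, 0, 3, 0); (0, 2, 0, 0); (4, 0, 0, 0))


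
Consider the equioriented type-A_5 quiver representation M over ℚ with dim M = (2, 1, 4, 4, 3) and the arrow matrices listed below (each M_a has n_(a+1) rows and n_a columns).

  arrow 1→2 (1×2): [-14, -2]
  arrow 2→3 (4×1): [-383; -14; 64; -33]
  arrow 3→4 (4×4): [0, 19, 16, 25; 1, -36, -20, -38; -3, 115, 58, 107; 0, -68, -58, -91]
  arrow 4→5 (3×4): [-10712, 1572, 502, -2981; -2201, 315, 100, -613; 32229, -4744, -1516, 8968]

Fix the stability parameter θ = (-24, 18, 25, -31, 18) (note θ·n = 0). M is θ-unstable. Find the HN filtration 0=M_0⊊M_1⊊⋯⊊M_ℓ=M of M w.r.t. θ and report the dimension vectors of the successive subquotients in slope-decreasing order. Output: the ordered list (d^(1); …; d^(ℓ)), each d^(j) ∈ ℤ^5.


Via rank(M_{q-1}∘⋯∘M_p): M ≅ I[1,1], I[1,5], I[3,4], I[3,5]^2.
μ_θ-semistable layers: μ^(1)=18; μ^(2)=4; μ^(3)=-3; μ^(4)=-24

((0, 0, 0, 0, 3); (0, 1, 1, 1, 0); (0, 0, 3, 3, 0); (2, 0, 0, 0, 0))


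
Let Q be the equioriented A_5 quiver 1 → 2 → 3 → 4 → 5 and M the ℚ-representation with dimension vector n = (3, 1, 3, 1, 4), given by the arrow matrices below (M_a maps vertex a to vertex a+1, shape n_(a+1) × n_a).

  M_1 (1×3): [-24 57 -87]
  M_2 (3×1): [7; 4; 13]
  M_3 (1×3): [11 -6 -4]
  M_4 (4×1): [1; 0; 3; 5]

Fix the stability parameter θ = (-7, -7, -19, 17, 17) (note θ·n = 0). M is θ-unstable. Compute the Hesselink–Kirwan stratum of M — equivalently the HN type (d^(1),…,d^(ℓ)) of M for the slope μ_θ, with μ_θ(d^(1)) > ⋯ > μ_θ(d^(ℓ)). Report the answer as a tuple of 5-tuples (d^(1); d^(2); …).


Via rank(M_{q-1}∘⋯∘M_p): M ≅ I[1,1]^2, I[1,5], I[3,3]^2, I[5,5]^3.
μ_θ-semistable layers: μ^(1)=17; μ^(2)=-7; μ^(3)=-11; μ^(4)=-19

((0, 0, 0, 1, 4); (2, 0, 0, 0, 0); (1, 1, 1, 0, 0); (0, 0, 2, 0, 0))


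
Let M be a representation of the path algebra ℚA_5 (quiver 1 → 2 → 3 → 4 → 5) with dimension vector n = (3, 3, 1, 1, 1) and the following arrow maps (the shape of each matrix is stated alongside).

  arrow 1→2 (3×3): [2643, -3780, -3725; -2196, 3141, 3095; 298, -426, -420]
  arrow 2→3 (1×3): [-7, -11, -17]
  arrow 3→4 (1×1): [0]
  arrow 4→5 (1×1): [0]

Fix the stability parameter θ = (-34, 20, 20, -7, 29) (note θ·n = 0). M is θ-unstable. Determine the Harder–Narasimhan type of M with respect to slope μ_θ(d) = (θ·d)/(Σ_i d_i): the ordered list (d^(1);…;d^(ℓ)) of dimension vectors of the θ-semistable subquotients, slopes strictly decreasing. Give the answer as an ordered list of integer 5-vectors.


Barcode: M ≅ I[1,1], I[1,2], I[1,3], I[2,2], I[4,4], I[5,5]. HN layers by μ_θ (4 steps, strictly decreasing):
  μ^(1)=29; μ^(2)=20; μ^(3)=-7; μ^(4)=-34

((0, 0, 0, 0, 1); (0, 3, 1, 0, 0); (0, 0, 0, 1, 0); (3, 0, 0, 0, 0))


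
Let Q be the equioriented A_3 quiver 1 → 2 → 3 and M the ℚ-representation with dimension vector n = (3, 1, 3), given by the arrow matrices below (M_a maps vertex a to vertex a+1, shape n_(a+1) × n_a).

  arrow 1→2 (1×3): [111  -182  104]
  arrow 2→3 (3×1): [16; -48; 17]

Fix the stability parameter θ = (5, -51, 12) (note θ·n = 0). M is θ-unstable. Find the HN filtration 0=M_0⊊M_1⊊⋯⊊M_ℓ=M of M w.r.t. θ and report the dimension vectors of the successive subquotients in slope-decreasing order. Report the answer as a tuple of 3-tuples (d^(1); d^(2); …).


Via rank(M_{q-1}∘⋯∘M_p): M ≅ I[1,1]^2, I[1,3], I[3,3]^2.
μ_θ-semistable layers: μ^(1)=12; μ^(2)=5; μ^(3)=-23

((0, 0, 3); (2, 0, 0); (1, 1, 0))


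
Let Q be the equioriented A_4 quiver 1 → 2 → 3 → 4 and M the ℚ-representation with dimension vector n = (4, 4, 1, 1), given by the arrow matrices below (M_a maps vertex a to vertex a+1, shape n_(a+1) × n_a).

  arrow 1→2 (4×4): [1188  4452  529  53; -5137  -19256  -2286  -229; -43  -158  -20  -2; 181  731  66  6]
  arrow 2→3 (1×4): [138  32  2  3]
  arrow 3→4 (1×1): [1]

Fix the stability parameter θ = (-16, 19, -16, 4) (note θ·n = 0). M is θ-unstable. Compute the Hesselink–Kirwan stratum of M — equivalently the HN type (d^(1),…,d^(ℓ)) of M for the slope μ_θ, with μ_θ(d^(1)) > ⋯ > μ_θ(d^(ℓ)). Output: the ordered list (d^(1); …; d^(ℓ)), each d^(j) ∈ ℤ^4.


Barcode: M ≅ I[1,2]^3, I[1,4]. HN layers by μ_θ (4 steps, strictly decreasing):
  μ^(1)=19; μ^(2)=4; μ^(3)=3/2; μ^(4)=-16

((0, 3, 0, 0); (0, 0, 0, 1); (0, 1, 1, 0); (4, 0, 0, 0))


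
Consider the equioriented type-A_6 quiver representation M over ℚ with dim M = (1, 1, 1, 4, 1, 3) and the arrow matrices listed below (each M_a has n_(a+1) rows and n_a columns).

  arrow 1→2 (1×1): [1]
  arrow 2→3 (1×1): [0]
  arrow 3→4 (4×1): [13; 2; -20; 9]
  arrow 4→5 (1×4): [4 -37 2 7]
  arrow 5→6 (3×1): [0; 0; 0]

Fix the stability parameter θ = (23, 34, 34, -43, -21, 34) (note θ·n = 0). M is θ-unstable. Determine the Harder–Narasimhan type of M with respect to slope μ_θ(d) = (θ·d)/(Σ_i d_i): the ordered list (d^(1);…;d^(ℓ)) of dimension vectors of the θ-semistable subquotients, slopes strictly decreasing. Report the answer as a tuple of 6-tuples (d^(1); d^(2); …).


Interval decomposition of M: I[1,2], I[3,5], I[4,4]^3, I[6,6]^3.
HN type (ℓ=4): μ^(1)=34; μ^(2)=23; μ^(3)=-10; μ^(4)=-43

((0, 1, 0, 0, 0, 3); (1, 0, 0, 0, 0, 0); (0, 0, 1, 1, 1, 0); (0, 0, 0, 3, 0, 0))


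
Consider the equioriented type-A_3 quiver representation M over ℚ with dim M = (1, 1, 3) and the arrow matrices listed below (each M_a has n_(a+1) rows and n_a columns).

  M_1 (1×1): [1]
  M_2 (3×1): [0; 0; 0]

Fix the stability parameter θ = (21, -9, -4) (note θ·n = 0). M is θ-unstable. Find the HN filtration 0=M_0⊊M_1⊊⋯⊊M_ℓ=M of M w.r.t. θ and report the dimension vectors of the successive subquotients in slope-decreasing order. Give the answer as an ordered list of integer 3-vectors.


Via rank(M_{q-1}∘⋯∘M_p): M ≅ I[1,2], I[3,3]^3.
μ_θ-semistable layers: μ^(1)=6; μ^(2)=-4

((1, 1, 0); (0, 0, 3))


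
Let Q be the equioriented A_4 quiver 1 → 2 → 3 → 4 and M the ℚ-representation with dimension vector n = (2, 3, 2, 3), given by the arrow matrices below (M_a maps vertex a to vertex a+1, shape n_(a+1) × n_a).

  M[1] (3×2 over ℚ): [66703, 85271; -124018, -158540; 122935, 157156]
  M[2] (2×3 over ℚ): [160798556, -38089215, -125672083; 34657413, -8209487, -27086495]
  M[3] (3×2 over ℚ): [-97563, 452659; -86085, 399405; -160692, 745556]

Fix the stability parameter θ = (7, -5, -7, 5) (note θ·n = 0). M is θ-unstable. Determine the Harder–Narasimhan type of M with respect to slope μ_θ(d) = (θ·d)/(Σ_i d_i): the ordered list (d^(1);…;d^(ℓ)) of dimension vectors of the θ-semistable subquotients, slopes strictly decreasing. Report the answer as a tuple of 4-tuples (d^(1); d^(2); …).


Via rank(M_{q-1}∘⋯∘M_p): M ≅ I[1,3], I[1,4], I[2,2], I[4,4]^2.
μ_θ-semistable layers: μ^(1)=5; μ^(2)=-5/3; μ^(3)=-5

((0, 0, 0, 3); (2, 2, 2, 0); (0, 1, 0, 0))


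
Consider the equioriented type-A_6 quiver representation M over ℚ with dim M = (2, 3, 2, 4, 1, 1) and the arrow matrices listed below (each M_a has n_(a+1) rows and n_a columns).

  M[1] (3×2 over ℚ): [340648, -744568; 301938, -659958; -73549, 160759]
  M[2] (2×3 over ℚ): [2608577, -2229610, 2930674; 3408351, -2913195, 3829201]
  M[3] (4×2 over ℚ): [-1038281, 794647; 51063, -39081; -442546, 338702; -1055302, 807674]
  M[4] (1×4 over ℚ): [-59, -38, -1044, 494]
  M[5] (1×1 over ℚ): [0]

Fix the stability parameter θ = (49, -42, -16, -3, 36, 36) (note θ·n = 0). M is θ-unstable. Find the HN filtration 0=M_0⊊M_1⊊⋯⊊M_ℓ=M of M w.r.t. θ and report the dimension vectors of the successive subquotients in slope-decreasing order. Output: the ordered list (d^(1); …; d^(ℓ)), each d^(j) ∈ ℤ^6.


Interval decomposition of M: I[1,1], I[1,5], I[2,2], I[2,3], I[4,4]^3, I[6,6].
HN type (ℓ=5): μ^(1)=49; μ^(2)=36; μ^(3)=-3; μ^(4)=-16; μ^(5)=-42

((1, 0, 0, 0, 0, 0); (0, 0, 0, 0, 1, 1); (1, 1, 1, 4, 0, 0); (0, 0, 1, 0, 0, 0); (0, 2, 0, 0, 0, 0))


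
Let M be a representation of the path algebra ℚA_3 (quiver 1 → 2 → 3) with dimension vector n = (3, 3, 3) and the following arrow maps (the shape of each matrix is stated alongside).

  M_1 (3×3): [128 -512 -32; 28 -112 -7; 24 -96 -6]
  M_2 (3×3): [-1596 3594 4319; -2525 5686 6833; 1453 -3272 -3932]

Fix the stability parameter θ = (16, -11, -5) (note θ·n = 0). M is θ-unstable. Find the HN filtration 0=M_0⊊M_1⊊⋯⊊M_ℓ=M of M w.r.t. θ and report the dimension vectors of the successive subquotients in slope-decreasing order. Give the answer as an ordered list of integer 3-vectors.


Via rank(M_{q-1}∘⋯∘M_p): M ≅ I[1,1]^2, I[1,2], I[2,3]^2, I[3,3].
μ_θ-semistable layers: μ^(1)=16; μ^(2)=5/2; μ^(3)=-5; μ^(4)=-11

((2, 0, 0); (1, 1, 0); (0, 0, 3); (0, 2, 0))


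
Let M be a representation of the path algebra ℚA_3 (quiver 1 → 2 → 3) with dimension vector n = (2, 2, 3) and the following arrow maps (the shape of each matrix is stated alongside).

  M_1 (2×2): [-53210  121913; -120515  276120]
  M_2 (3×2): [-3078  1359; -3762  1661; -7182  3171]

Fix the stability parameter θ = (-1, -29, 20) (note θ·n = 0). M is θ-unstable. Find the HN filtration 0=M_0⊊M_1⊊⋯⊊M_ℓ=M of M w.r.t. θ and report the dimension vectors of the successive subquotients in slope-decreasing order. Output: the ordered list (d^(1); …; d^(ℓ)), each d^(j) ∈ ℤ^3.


Interval decomposition of M: I[1,2], I[1,3], I[3,3]^2.
HN type (ℓ=2): μ^(1)=20; μ^(2)=-15

((0, 0, 3); (2, 2, 0))


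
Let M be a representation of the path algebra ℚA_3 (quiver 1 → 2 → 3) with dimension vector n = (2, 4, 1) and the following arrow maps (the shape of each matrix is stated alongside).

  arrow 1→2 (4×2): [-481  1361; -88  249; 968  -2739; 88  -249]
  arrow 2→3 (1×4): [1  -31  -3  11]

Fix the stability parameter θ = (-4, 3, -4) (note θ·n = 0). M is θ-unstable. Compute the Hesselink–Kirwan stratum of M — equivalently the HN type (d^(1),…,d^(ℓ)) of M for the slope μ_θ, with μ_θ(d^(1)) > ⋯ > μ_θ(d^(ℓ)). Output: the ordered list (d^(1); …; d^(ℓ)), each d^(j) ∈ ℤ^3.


Via rank(M_{q-1}∘⋯∘M_p): M ≅ I[1,2], I[1,3], I[2,2]^2.
μ_θ-semistable layers: μ^(1)=3; μ^(2)=-1/2; μ^(3)=-4

((0, 3, 0); (0, 1, 1); (2, 0, 0))


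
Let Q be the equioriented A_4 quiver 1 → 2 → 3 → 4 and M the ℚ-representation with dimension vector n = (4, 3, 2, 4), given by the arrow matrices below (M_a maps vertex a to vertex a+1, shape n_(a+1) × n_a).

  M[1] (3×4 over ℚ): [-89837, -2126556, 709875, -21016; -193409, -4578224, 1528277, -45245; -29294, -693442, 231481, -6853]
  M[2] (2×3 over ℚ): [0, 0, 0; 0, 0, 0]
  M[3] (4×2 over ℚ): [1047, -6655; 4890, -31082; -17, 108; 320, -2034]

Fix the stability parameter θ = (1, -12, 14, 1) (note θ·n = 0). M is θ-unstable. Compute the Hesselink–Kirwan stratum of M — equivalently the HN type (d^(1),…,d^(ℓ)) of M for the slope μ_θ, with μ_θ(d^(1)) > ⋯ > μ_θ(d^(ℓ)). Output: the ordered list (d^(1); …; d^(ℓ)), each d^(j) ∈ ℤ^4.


Interval decomposition of M: I[1,1], I[1,2]^3, I[3,4]^2, I[4,4]^2.
HN type (ℓ=3): μ^(1)=15/2; μ^(2)=1; μ^(3)=-11/2

((0, 0, 2, 2); (1, 0, 0, 2); (3, 3, 0, 0))


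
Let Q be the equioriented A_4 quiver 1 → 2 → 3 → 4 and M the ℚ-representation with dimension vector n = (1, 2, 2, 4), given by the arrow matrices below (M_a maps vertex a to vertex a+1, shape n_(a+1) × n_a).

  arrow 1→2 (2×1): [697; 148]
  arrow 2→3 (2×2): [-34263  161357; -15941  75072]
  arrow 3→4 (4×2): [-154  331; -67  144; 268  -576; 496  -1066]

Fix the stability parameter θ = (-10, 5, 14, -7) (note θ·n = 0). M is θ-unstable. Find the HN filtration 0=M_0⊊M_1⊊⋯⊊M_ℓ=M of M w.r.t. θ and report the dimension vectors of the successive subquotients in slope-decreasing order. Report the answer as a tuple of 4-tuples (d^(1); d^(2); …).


Interval decomposition of M: I[1,4], I[2,4], I[4,4]^2.
HN type (ℓ=3): μ^(1)=4; μ^(2)=-7; μ^(3)=-10

((0, 2, 2, 2); (0, 0, 0, 2); (1, 0, 0, 0))


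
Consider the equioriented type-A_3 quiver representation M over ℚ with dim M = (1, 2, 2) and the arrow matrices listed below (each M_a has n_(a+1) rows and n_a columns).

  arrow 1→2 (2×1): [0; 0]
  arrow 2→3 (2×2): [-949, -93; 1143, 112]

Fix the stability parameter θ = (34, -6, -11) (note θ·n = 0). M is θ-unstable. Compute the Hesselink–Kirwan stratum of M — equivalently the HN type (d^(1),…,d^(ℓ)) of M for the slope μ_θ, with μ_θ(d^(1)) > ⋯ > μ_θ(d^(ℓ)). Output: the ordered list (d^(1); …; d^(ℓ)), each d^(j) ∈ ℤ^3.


Via rank(M_{q-1}∘⋯∘M_p): M ≅ I[1,1], I[2,3]^2.
μ_θ-semistable layers: μ^(1)=34; μ^(2)=-17/2

((1, 0, 0); (0, 2, 2))


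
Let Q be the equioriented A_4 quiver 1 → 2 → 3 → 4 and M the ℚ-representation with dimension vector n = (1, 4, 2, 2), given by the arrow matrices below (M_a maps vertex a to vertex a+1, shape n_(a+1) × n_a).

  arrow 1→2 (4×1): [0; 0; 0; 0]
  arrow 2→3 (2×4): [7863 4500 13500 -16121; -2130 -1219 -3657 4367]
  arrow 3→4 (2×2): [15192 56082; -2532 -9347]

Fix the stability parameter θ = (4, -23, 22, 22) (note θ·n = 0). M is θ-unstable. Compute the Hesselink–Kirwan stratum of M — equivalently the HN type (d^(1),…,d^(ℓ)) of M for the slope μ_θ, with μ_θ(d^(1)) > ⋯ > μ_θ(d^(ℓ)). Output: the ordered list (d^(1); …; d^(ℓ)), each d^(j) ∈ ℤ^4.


Barcode: M ≅ I[1,1], I[2,2]^2, I[2,3], I[2,4], I[4,4]. HN layers by μ_θ (3 steps, strictly decreasing):
  μ^(1)=22; μ^(2)=4; μ^(3)=-23

((0, 0, 2, 2); (1, 0, 0, 0); (0, 4, 0, 0))


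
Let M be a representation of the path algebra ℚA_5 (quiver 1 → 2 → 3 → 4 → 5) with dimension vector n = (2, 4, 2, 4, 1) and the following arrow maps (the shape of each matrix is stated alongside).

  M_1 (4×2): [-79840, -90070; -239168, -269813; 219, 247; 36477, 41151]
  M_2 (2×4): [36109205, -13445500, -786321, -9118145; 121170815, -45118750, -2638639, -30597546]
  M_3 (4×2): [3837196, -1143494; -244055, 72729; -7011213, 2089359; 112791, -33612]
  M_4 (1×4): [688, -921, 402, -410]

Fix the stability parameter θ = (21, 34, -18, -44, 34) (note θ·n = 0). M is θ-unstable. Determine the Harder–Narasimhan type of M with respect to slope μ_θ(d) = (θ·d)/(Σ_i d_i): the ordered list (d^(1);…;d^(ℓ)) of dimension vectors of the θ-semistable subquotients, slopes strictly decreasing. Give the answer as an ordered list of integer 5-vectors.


Interval decomposition of M: I[1,2], I[1,5], I[2,2], I[2,4], I[4,4]^2.
HN type (ℓ=5): μ^(1)=34; μ^(2)=21; μ^(3)=-7/4; μ^(4)=-28/3; μ^(5)=-44

((0, 2, 0, 0, 1); (1, 0, 0, 0, 0); (1, 1, 1, 1, 0); (0, 1, 1, 1, 0); (0, 0, 0, 2, 0))


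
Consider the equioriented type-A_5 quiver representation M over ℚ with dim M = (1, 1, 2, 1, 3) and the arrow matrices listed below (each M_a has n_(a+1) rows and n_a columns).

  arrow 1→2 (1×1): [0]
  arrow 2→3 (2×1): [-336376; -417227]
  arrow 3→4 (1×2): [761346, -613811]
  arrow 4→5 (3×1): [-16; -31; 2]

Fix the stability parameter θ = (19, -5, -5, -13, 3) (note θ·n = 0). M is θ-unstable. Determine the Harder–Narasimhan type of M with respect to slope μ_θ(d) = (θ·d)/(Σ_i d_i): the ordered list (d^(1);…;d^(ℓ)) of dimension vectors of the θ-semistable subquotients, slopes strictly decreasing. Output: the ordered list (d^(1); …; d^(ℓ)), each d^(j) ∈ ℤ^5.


Barcode: M ≅ I[1,1], I[2,5], I[3,3], I[5,5]^2. HN layers by μ_θ (4 steps, strictly decreasing):
  μ^(1)=19; μ^(2)=3; μ^(3)=-5; μ^(4)=-23/3

((1, 0, 0, 0, 0); (0, 0, 0, 0, 3); (0, 0, 1, 0, 0); (0, 1, 1, 1, 0))


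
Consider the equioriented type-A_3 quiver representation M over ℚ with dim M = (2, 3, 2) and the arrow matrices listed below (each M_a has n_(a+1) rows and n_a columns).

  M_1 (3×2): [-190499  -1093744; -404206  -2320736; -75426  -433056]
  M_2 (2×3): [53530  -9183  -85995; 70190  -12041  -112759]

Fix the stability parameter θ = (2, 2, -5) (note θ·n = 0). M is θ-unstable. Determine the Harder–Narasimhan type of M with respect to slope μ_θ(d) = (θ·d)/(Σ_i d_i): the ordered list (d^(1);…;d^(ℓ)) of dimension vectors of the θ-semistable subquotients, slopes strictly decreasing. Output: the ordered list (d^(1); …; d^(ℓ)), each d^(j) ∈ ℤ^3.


Barcode: M ≅ I[1,1], I[1,3], I[2,2], I[2,3]. HN layers by μ_θ (3 steps, strictly decreasing):
  μ^(1)=2; μ^(2)=-1/3; μ^(3)=-3/2

((1, 1, 0); (1, 1, 1); (0, 1, 1))


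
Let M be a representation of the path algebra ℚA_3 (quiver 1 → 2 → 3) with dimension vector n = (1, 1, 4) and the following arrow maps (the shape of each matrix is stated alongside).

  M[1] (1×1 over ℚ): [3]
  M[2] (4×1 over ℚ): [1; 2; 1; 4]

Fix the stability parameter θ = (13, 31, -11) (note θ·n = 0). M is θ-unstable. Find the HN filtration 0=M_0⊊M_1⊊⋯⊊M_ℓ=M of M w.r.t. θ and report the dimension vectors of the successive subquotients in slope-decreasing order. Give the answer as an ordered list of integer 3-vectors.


Interval decomposition of M: I[1,3], I[3,3]^3.
HN type (ℓ=2): μ^(1)=11; μ^(2)=-11

((1, 1, 1); (0, 0, 3))


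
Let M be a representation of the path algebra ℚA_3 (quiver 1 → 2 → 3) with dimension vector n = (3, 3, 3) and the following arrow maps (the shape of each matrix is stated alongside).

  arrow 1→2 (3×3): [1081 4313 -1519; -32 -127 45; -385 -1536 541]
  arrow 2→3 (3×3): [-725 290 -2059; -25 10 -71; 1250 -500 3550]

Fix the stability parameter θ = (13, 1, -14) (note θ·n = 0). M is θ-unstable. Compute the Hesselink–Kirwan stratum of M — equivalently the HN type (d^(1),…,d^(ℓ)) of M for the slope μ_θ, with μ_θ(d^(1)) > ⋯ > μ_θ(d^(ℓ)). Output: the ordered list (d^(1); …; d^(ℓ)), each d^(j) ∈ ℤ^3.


Via rank(M_{q-1}∘⋯∘M_p): M ≅ I[1,2]^2, I[1,3], I[3,3]^2.
μ_θ-semistable layers: μ^(1)=7; μ^(2)=0; μ^(3)=-14

((2, 2, 0); (1, 1, 1); (0, 0, 2))


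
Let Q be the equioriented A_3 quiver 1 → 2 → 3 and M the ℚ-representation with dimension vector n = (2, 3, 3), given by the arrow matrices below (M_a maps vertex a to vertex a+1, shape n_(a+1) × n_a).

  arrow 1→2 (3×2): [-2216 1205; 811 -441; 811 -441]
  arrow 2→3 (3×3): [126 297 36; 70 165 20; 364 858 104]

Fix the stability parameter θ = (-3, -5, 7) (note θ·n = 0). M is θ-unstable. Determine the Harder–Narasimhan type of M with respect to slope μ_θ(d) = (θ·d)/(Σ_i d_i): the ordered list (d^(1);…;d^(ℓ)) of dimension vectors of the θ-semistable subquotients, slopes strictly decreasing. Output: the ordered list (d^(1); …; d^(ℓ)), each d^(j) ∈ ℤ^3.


Via rank(M_{q-1}∘⋯∘M_p): M ≅ I[1,2], I[1,3], I[2,2], I[3,3]^2.
μ_θ-semistable layers: μ^(1)=7; μ^(2)=-4; μ^(3)=-5

((0, 0, 3); (2, 2, 0); (0, 1, 0))


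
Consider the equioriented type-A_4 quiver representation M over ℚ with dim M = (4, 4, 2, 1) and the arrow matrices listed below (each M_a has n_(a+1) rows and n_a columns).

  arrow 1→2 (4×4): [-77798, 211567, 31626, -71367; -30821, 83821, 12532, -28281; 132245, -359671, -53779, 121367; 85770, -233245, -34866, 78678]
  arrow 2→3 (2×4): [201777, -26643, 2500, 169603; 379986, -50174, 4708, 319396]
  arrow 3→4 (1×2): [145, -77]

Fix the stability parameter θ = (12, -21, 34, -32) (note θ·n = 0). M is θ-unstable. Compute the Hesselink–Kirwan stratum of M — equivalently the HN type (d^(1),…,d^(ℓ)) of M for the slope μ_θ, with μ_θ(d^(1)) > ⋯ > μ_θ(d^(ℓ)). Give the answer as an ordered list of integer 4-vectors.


Barcode: M ≅ I[1,2]^2, I[1,3], I[1,4]. HN layers by μ_θ (3 steps, strictly decreasing):
  μ^(1)=34; μ^(2)=1; μ^(3)=-9/2

((0, 0, 1, 0); (0, 0, 1, 1); (4, 4, 0, 0))


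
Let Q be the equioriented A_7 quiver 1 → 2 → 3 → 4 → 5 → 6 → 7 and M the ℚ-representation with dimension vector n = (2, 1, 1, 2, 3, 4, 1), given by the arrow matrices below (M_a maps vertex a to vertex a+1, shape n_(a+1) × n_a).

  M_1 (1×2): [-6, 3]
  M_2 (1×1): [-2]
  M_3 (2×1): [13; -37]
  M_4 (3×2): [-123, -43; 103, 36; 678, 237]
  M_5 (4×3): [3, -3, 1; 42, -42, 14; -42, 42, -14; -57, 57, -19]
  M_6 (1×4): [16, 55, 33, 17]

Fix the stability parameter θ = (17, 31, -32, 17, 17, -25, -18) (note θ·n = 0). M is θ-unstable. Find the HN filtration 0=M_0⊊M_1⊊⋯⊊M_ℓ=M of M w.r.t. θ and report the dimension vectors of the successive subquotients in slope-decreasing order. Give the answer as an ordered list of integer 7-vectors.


Interval decomposition of M: I[1,1], I[1,5], I[4,5], I[5,7], I[6,6]^3.
HN type (ℓ=4): μ^(1)=17; μ^(2)=16/3; μ^(3)=-26/3; μ^(4)=-25

((1, 0, 0, 2, 2, 0, 0); (1, 1, 1, 0, 0, 0, 0); (0, 0, 0, 0, 1, 1, 1); (0, 0, 0, 0, 0, 3, 0))


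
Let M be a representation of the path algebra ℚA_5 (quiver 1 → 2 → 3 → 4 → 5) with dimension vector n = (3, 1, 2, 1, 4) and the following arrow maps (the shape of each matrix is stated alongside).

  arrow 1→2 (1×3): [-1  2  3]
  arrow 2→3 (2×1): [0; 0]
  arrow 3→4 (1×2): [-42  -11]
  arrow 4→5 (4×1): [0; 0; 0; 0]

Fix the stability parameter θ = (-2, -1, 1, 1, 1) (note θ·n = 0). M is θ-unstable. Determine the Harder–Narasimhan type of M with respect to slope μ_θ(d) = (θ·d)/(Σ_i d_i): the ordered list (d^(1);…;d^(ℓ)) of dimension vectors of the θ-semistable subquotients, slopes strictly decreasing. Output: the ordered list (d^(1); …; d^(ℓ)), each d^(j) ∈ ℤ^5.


Via rank(M_{q-1}∘⋯∘M_p): M ≅ I[1,1]^2, I[1,2], I[3,3], I[3,4], I[5,5]^4.
μ_θ-semistable layers: μ^(1)=1; μ^(2)=-1; μ^(3)=-2

((0, 0, 2, 1, 4); (0, 1, 0, 0, 0); (3, 0, 0, 0, 0))


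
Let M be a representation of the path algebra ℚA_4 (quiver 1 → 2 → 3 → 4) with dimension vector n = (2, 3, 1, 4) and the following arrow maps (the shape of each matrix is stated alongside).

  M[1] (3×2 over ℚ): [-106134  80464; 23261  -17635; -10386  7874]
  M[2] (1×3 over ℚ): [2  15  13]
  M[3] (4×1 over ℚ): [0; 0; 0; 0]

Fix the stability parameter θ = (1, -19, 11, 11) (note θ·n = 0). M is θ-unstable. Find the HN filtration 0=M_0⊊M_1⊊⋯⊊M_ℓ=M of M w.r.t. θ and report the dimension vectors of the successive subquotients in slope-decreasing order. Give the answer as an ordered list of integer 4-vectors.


Interval decomposition of M: I[1,2], I[1,3], I[2,2], I[4,4]^4.
HN type (ℓ=3): μ^(1)=11; μ^(2)=-9; μ^(3)=-19

((0, 0, 1, 4); (2, 2, 0, 0); (0, 1, 0, 0))


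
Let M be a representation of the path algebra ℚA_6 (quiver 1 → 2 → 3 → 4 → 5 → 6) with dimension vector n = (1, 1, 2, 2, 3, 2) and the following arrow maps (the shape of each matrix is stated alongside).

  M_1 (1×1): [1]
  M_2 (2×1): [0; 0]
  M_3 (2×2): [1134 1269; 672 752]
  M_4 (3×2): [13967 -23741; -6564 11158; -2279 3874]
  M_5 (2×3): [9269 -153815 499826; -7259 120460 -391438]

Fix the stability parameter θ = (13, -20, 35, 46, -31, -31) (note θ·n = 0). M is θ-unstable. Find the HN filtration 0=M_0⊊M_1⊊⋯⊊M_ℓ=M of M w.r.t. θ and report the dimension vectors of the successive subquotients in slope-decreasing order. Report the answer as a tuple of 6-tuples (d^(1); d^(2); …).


Interval decomposition of M: I[1,2], I[3,3], I[3,6], I[4,6], I[5,5].
HN type (ℓ=5): μ^(1)=35; μ^(2)=19/4; μ^(3)=-7/2; μ^(4)=-16/3; μ^(5)=-31

((0, 0, 1, 0, 0, 0); (0, 0, 1, 1, 1, 1); (1, 1, 0, 0, 0, 0); (0, 0, 0, 1, 1, 1); (0, 0, 0, 0, 1, 0))


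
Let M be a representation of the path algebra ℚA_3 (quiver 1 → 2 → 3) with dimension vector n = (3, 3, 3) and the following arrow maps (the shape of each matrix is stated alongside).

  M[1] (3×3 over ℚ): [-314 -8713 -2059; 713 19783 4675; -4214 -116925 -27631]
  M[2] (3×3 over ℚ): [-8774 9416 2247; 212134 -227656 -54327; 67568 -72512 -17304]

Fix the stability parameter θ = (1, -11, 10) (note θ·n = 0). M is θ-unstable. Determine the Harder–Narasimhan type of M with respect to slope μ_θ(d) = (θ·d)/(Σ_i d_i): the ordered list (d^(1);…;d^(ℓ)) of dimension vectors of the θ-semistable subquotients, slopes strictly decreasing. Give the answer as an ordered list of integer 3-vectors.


Interval decomposition of M: I[1,1], I[1,2], I[1,3], I[2,2], I[3,3]^2.
HN type (ℓ=4): μ^(1)=10; μ^(2)=1; μ^(3)=-5; μ^(4)=-11

((0, 0, 3); (1, 0, 0); (2, 2, 0); (0, 1, 0))


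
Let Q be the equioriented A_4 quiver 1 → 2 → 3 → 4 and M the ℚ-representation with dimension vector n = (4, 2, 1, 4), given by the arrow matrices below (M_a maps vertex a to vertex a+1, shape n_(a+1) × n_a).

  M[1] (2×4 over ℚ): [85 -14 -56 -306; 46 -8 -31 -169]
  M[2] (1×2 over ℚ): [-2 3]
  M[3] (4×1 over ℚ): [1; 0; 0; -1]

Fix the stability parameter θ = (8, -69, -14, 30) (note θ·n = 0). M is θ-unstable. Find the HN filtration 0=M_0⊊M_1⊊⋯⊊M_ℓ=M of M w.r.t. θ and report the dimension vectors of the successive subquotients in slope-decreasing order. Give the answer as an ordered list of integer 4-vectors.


Interval decomposition of M: I[1,1]^2, I[1,2], I[1,4], I[4,4]^3.
HN type (ℓ=4): μ^(1)=30; μ^(2)=8; μ^(3)=-14; μ^(4)=-61/2

((0, 0, 0, 4); (2, 0, 0, 0); (0, 0, 1, 0); (2, 2, 0, 0))


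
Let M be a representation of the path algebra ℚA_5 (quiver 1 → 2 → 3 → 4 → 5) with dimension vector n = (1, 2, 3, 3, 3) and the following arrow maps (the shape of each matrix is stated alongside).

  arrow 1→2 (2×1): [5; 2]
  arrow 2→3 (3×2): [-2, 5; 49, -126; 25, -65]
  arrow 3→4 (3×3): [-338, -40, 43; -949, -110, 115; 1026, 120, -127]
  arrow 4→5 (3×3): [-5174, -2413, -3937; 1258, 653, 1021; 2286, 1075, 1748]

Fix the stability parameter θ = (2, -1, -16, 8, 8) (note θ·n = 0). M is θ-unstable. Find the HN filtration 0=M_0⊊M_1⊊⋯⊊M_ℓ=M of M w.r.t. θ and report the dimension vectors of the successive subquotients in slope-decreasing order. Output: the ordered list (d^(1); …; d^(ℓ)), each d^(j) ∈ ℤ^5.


Barcode: M ≅ I[1,5], I[2,5], I[3,3], I[4,5]. HN layers by μ_θ (4 steps, strictly decreasing):
  μ^(1)=8; μ^(2)=-5; μ^(3)=-17/2; μ^(4)=-16

((0, 0, 0, 3, 3); (1, 1, 1, 0, 0); (0, 1, 1, 0, 0); (0, 0, 1, 0, 0))


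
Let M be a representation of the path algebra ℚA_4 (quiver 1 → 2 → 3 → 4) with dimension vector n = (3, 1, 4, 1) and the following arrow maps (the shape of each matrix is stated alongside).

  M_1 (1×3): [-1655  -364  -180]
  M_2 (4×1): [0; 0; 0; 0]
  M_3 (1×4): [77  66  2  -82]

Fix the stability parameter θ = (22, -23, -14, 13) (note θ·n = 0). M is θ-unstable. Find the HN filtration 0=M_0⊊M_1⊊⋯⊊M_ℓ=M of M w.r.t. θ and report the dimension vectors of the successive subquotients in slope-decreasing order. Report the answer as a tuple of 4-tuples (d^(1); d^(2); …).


Barcode: M ≅ I[1,1]^2, I[1,2], I[3,3]^3, I[3,4]. HN layers by μ_θ (4 steps, strictly decreasing):
  μ^(1)=22; μ^(2)=13; μ^(3)=-1/2; μ^(4)=-14

((2, 0, 0, 0); (0, 0, 0, 1); (1, 1, 0, 0); (0, 0, 4, 0))
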